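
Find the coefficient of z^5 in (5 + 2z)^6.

960

The general term is C(6,j)·(5)^j·(2z)^(6-j); the z^5 term has j = 1.
C(6,1) = 6.
Coefficient = C(6,1) · 5^1 · 2^5 = 6 · 5 · 32 = 960.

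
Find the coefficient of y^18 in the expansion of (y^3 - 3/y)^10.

-3240

General term: C(10,j)·(y^3)^j·(-3/y)^(10-j), with y-exponent 3j − 1(10−j) = 4j − 10.
Set 4j − 10 = 18: j = 7.
C(10,7) = 120; 1^7 = 1; (-3)^3 = -27.
Coefficient = 120 · 1 · (-27) = -3240.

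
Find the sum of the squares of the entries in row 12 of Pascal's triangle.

Σ C(12,i)² is the coefficient of x^12 in (1+x)^12(1+x)^12 = (1+x)^24, i.e. C(24,12) = 2704156.

2704156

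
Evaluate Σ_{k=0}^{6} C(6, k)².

By Vandermonde's identity, Σ C(6,k)² = C(12,6) = 924.

924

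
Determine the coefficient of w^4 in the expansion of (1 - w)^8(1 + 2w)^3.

6

Coefficient of w^4 = Σ_{j} C(8,j)·(-1)^j·C(3,4-j)·2^(4-j) for j from 1 to 4.
= (-64) + 336 + (-336) + 70 = 6.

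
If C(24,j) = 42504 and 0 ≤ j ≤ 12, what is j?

5

C(24,j) increases on 0 ≤ j ≤ 12. C(24,4) = 10626 and C(24,5) = 42504, so j = 5.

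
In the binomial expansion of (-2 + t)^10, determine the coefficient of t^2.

11520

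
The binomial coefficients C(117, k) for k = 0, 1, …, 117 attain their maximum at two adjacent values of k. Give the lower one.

58

For odd n = 117, C(117,k) peaks at k = (n−1)/2 and (n+1)/2; the lower is 58.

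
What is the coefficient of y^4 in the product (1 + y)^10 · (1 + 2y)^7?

9030

Coefficient of y^4 = Σ_{j} C(10,j)·1^j·C(7,4-j)·2^(4-j) for j from 0 to 4.
= 560 + 2800 + 3780 + 1680 + 210 = 9030.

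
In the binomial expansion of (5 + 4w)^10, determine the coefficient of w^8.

The general term is C(10,j)·(5)^j·(4w)^(10-j); the w^8 term has j = 2.
C(10,2) = 45.
Coefficient = C(10,2) · 5^2 · 4^8 = 45 · 25 · 65536 = 73728000.

73728000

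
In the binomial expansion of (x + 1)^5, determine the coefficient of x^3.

The general term is C(5,j)·(x)^j·(1)^(5-j); the x^3 term has j = 3.
C(5,3) = 10.
Coefficient = C(5,3) = 10.

10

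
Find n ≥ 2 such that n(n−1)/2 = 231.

n(n−1)/2 = 231 ⇒ n(n−1) = 462. Since 22·21 = 462, n = 22.

22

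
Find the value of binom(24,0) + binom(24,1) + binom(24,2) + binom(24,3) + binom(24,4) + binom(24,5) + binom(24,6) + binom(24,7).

1 + 24 + 276 + 2024 + 10626 + 42504 + 134596 + 346104 = 536155.

536155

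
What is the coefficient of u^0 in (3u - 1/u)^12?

General term: C(12,j)·(3u)^j·(-1/u)^(12-j), with u-exponent 1j − 1(12−j) = 2j − 12.
Set 2j − 12 = 0: j = 6.
C(12,6) = 924; 3^6 = 729; (-1)^6 = 1.
Coefficient = 924 · 729 · 1 = 673596.

673596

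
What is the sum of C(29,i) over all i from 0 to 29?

536870912

Setting x = 1 in (1+x)^29 gives Σ C(29,i) = 2^29 = 536870912.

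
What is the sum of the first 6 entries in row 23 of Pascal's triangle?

44552

1 + 23 + 253 + 1771 + 8855 + 33649 = 44552.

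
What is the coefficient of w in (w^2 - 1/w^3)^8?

General term: C(8,j)·(w^2)^j·(-1/w^3)^(8-j), with w-exponent 2j − 3(8−j) = 5j − 24.
Set 5j − 24 = 1: j = 5.
C(8,5) = 56; 1^5 = 1; (-1)^3 = -1.
Coefficient = 56 · 1 · (-1) = -56.

-56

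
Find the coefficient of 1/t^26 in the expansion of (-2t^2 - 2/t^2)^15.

-491520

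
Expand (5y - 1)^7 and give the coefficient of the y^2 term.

-525

The general term is C(7,j)·(5y)^j·(-1)^(7-j); the y^2 term has j = 2.
C(7,2) = 21.
Coefficient = C(7,2) · 5^2 · (-1)^5 = 21 · 25 · (-1) = -525.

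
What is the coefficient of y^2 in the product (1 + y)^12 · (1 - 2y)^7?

Coefficient of y^2 = Σ_{j} C(12,j)·1^j·C(7,2-j)·(-2)^(2-j) for j from 0 to 2.
= 84 + (-168) + 66 = -18.

-18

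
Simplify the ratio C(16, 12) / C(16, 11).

5/12

C(n,k+1)/C(n,k) = (n−k)/(k+1) = (16−11)/(11+1) = 5/12.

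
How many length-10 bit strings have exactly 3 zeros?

120

Choose the 3 positions: C(10,3) = 120.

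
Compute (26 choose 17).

3124550

C(26,17) = C(26,9) by symmetry.
C(26,9) = (26·25·24·23·22·21·20·19·18) / 9! = 1133836704000 / 362880 = 3124550.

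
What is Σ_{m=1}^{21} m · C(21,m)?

Since m·C(21,m) = 21·C(20,m−1), the sum is 21·2^20 = 21·1048576 = 22020096.

22020096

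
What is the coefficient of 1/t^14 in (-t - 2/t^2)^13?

General term: C(13,j)·(-t)^j·(-2/t^2)^(13-j), with t-exponent 1j − 2(13−j) = 3j − 26.
Set 3j − 26 = -14: j = 4.
C(13,4) = 715; (-1)^4 = 1; (-2)^9 = -512.
Coefficient = 715 · 1 · (-512) = -366080.

-366080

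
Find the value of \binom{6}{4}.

15

C(6,4) = C(6,2) by symmetry.
C(6,2) = (6·5) / 2! = 30 / 2 = 15.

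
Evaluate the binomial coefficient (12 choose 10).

66

C(12,10) = C(12,2) by symmetry.
C(12,2) = (12·11) / 2! = 132 / 2 = 66.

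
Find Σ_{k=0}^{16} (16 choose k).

65536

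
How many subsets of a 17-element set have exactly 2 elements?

136

Choose the 2 positions: C(17,2) = 136.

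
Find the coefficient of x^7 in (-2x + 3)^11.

-3421440

The general term is C(11,j)·(-2x)^j·(3)^(11-j); the x^7 term has j = 7.
C(11,7) = 330.
Coefficient = C(11,7) · (-2)^7 · 3^4 = 330 · (-128) · 81 = -3421440.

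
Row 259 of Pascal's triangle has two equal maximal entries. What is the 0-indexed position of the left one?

For odd n = 259, C(259,j) peaks at j = (n−1)/2 and (n+1)/2; the smaller is 129.

129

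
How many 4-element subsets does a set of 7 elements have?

35

C(7,4) = C(7,3) by symmetry.
C(7,3) = (7·6·5) / 3! = 210 / 6 = 35.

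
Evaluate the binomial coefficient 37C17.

15905368710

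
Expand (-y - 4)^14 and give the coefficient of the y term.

The general term is C(14,j)·(-y)^j·(-4)^(14-j); the y^1 term has j = 1.
C(14,1) = 14.
Coefficient = C(14,1) · (-1)^1 · (-4)^13 = 14 · (-1) · (-67108864) = 939524096.

939524096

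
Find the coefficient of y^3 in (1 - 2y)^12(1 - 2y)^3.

-3640

Coefficient of y^3 = Σ_{j} C(12,j)·(-2)^j·C(3,3-j)·(-2)^(3-j) for j from 0 to 3.
= (-8) + (-288) + (-1584) + (-1760) = -3640.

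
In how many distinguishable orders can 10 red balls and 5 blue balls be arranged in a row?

Choose positions for the red balls: C(15,10) = 3003.

3003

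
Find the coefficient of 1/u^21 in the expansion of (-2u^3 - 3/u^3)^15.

-3868890480

General term: C(15,j)·(-2u^3)^j·(-3/u^3)^(15-j), with u-exponent 3j − 3(15−j) = 6j − 45.
Set 6j − 45 = -21: j = 4.
C(15,4) = 1365; (-2)^4 = 16; (-3)^11 = -177147.
Coefficient = 1365 · 16 · (-177147) = -3868890480.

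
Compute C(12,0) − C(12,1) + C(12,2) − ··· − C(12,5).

The partial alternating sum Σ_{k=0}^{5} (−1)^k C(12,k) = (−1)^5 C(11,5) = -462.

-462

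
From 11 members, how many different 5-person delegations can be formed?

462

This is C(11,5) = 462.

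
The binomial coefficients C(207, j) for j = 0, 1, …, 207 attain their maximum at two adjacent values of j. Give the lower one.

For odd n = 207, C(207,j) peaks at j = (n−1)/2 and (n+1)/2; the lower is 103.

103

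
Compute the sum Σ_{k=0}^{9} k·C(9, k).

Differentiating (1+x)^9 and setting x=1: Σ k·C(9,k) = 9·2^8 = 2304.

2304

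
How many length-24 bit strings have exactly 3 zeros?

Choose the 3 positions: C(24,3) = 2024.

2024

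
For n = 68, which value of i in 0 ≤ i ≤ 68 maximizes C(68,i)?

34

C(68,i) is maximized at i = 68/2 = 34.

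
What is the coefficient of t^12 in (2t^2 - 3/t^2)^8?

-3072

General term: C(8,j)·(2t^2)^j·(-3/t^2)^(8-j), with t-exponent 2j − 2(8−j) = 4j − 16.
Set 4j − 16 = 12: j = 7.
C(8,7) = 8; 2^7 = 128; (-3)^1 = -3.
Coefficient = 8 · 128 · (-3) = -3072.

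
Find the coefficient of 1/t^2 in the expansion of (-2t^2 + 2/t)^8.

7168

General term: C(8,j)·(-2t^2)^j·(2/t)^(8-j), with t-exponent 2j − 1(8−j) = 3j − 8.
Set 3j − 8 = -2: j = 2.
C(8,2) = 28; (-2)^2 = 4; 2^6 = 64.
Coefficient = 28 · 4 · 64 = 7168.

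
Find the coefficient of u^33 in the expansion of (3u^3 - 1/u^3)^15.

167403915

General term: C(15,j)·(3u^3)^j·(-1/u^3)^(15-j), with u-exponent 3j − 3(15−j) = 6j − 45.
Set 6j − 45 = 33: j = 13.
C(15,13) = 105; 3^13 = 1594323; (-1)^2 = 1.
Coefficient = 105 · 1594323 · 1 = 167403915.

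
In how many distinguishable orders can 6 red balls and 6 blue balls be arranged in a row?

Choose positions for the red balls: C(12,6) = 924.

924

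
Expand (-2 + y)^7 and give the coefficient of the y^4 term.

-280

The general term is C(7,j)·(-2)^j·(y)^(7-j); the y^4 term has j = 3.
C(7,3) = 35.
Coefficient = C(7,3) · (-2)^3 = 35 · (-8) = -280.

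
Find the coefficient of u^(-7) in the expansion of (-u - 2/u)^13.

General term: C(13,j)·(-u)^j·(-2/u)^(13-j), with u-exponent 1j − 1(13−j) = 2j − 13.
Set 2j − 13 = -7: j = 3.
C(13,3) = 286; (-1)^3 = -1; (-2)^10 = 1024.
Coefficient = 286 · (-1) · 1024 = -292864.

-292864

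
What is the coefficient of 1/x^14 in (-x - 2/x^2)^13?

-366080

General term: C(13,j)·(-x)^j·(-2/x^2)^(13-j), with x-exponent 1j − 2(13−j) = 3j − 26.
Set 3j − 26 = -14: j = 4.
C(13,4) = 715; (-1)^4 = 1; (-2)^9 = -512.
Coefficient = 715 · 1 · (-512) = -366080.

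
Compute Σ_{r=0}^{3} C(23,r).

1 + 23 + 253 + 1771 = 2048.

2048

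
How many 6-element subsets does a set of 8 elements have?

28

C(8,6) = C(8,2) by symmetry.
C(8,2) = (8·7) / 2! = 56 / 2 = 28.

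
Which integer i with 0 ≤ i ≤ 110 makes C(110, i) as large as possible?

55

C(110,i) is maximized at i = 110/2 = 55.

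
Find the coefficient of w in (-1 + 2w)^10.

The general term is C(10,j)·(-1)^j·(2w)^(10-j); the w^1 term has j = 9.
C(10,9) = 10.
Coefficient = C(10,9) · (-1)^9 · 2^1 = 10 · (-1) · 2 = -20.

-20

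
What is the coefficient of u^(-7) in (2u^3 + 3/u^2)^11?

General term: C(11,j)·(2u^3)^j·(3/u^2)^(11-j), with u-exponent 3j − 2(11−j) = 5j − 22.
Set 5j − 22 = -7: j = 3.
C(11,3) = 165; 2^3 = 8; 3^8 = 6561.
Coefficient = 165 · 8 · 6561 = 8660520.

8660520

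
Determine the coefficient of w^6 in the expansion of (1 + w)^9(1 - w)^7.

-14

Coefficient of w^6 = Σ_{j} C(9,j)·1^j·C(7,6-j)·(-1)^(6-j) for j from 0 to 6.
= 7 + (-189) + 1260 + (-2940) + 2646 + (-882) + 84 = -14.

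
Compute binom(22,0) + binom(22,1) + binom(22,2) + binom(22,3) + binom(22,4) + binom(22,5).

1 + 22 + 231 + 1540 + 7315 + 26334 = 35443.

35443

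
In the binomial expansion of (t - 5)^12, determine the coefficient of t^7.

The general term is C(12,j)·(t)^j·(-5)^(12-j); the t^7 term has j = 7.
C(12,7) = 792.
Coefficient = C(12,7) · (-5)^5 = 792 · (-3125) = -2475000.

-2475000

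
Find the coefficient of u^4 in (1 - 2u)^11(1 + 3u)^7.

1185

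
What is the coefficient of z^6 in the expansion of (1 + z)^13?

The general term is C(13,j)·(1)^j·(z)^(13-j); the z^6 term has j = 7.
C(13,7) = 1716.
Coefficient = C(13,7) = 1716.

1716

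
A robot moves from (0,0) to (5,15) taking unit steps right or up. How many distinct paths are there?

Each path is a sequence of 20 steps with 5 rights: C(20,5) = 15504.

15504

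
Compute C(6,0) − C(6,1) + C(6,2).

The partial alternating sum Σ_{k=0}^{2} (−1)^k C(6,k) = (−1)^2 C(5,2) = 10.

10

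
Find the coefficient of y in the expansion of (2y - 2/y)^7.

-4480

General term: C(7,j)·(2y)^j·(-2/y)^(7-j), with y-exponent 1j − 1(7−j) = 2j − 7.
Set 2j − 7 = 1: j = 4.
C(7,4) = 35; 2^4 = 16; (-2)^3 = -8.
Coefficient = 35 · 16 · (-8) = -4480.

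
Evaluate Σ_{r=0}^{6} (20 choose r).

1 + 20 + 190 + 1140 + 4845 + 15504 + 38760 = 60460.

60460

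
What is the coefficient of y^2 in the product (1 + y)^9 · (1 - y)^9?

-9

Coefficient of y^2 = Σ_{j} C(9,j)·1^j·C(9,2-j)·(-1)^(2-j) for j from 0 to 2.
= 36 + (-81) + 36 = -9.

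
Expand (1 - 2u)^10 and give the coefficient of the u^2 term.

180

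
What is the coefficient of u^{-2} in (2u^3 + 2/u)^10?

General term: C(10,j)·(2u^3)^j·(2/u)^(10-j), with u-exponent 3j − 1(10−j) = 4j − 10.
Set 4j − 10 = -2: j = 2.
C(10,2) = 45; 2^2 = 4; 2^8 = 256.
Coefficient = 45 · 4 · 256 = 46080.

46080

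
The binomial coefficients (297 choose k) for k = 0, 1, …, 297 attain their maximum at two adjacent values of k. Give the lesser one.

For odd n = 297, C(297,k) peaks at k = (n−1)/2 and (n+1)/2; the lesser is 148.

148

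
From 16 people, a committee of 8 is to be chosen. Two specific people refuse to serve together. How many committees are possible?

9867

All 8-subsets: C(16,8) = 12870. Those containing both fixed elements: C(14,6) = 3003.
12870 − 3003 = 9867.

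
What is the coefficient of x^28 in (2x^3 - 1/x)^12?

67584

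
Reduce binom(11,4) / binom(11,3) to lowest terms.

2

C(n,k+1)/C(n,k) = (n−k)/(k+1) = (11−3)/(3+1) = 8/4 = 2.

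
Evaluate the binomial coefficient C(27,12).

C(27,12) = (27·26·25·24·23·22·21·20·19·18·17·16) / 12! = 8326896754176000 / 479001600 = 17383860.

17383860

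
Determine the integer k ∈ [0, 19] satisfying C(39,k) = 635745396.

10

C(39,k) increases on 0 ≤ k ≤ 19. C(39,9) = 211915132 and C(39,10) = 635745396, so k = 10.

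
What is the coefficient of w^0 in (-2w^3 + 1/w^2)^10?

3360

General term: C(10,j)·(-2w^3)^j·(1/w^2)^(10-j), with w-exponent 3j − 2(10−j) = 5j − 20.
Set 5j − 20 = 0: j = 4.
C(10,4) = 210; (-2)^4 = 16; 1^6 = 1.
Coefficient = 210 · 16 · 1 = 3360.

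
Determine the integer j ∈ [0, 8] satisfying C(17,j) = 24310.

C(17,j) increases on 0 ≤ j ≤ 8. C(17,7) = 19448 and C(17,8) = 24310, so j = 8.

8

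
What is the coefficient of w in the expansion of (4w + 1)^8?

32

The general term is C(8,j)·(4w)^j·(1)^(8-j); the w^1 term has j = 1.
C(8,1) = 8.
Coefficient = C(8,1) · 4^1 = 8 · 4 = 32.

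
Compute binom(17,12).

6188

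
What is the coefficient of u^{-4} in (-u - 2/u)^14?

1025024

General term: C(14,j)·(-u)^j·(-2/u)^(14-j), with u-exponent 1j − 1(14−j) = 2j − 14.
Set 2j − 14 = -4: j = 5.
C(14,5) = 2002; (-1)^5 = -1; (-2)^9 = -512.
Coefficient = 2002 · (-1) · (-512) = 1025024.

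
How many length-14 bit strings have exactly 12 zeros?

Choose the 12 positions: C(14,12) = 91.

91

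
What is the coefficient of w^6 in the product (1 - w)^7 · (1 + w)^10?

28

Coefficient of w^6 = Σ_{j} C(7,j)·(-1)^j·C(10,6-j)·1^(6-j) for j from 0 to 6.
= 210 + (-1764) + 4410 + (-4200) + 1575 + (-210) + 7 = 28.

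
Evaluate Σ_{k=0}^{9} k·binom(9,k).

2304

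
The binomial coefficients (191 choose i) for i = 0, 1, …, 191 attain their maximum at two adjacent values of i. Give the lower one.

95

For odd n = 191, C(191,i) peaks at i = (n−1)/2 and (n+1)/2; the lower is 95.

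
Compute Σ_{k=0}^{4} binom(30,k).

31931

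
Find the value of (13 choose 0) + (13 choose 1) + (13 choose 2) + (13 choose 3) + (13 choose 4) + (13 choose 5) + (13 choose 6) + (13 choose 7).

1 + 13 + 78 + 286 + 715 + 1287 + 1716 + 1716 = 5812.

5812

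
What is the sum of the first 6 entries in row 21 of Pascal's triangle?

1 + 21 + 210 + 1330 + 5985 + 20349 = 27896.

27896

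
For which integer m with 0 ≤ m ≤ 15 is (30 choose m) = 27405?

C(30,m) increases on 0 ≤ m ≤ 15. C(30,3) = 4060 and C(30,4) = 27405, so m = 4.

4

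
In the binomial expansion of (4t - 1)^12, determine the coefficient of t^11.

The general term is C(12,j)·(4t)^j·(-1)^(12-j); the t^11 term has j = 11.
C(12,11) = 12.
Coefficient = C(12,11) · 4^11 · (-1)^1 = 12 · 4194304 · (-1) = -50331648.

-50331648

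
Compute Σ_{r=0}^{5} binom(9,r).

382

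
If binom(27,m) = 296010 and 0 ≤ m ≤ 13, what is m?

6

C(27,m) increases on 0 ≤ m ≤ 13. C(27,5) = 80730 and C(27,6) = 296010, so m = 6.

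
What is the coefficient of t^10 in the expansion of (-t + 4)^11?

The general term is C(11,j)·(-t)^j·(4)^(11-j); the t^10 term has j = 10.
C(11,10) = 11.
Coefficient = C(11,10) · 4^1 = 11 · 4 = 44.

44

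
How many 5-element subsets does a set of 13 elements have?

C(13,5) = (13·12·11·10·9) / 5! = 154440 / 120 = 1287.

1287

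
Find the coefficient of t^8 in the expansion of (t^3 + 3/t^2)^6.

General term: C(6,j)·(t^3)^j·(3/t^2)^(6-j), with t-exponent 3j − 2(6−j) = 5j − 12.
Set 5j − 12 = 8: j = 4.
C(6,4) = 15; 1^4 = 1; 3^2 = 9.
Coefficient = 15 · 1 · 9 = 135.

135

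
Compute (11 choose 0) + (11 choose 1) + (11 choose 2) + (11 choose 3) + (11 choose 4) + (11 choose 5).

1024

1 + 11 + 55 + 165 + 330 + 462 = 1024.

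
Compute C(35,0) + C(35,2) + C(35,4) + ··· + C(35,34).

Half of (1+1)^35 + (1−1)^35 gives the even-index sum: 2^34 = 17179869184.

17179869184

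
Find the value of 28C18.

13123110

C(28,18) = C(28,10) by symmetry.
C(28,10) = (28·27·26·25·24·23·22·21·20·19) / 10! = 47621141568000 / 3628800 = 13123110.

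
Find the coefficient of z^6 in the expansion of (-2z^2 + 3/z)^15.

General term: C(15,j)·(-2z^2)^j·(3/z)^(15-j), with z-exponent 2j − 1(15−j) = 3j − 15.
Set 3j − 15 = 6: j = 7.
C(15,7) = 6435; (-2)^7 = -128; 3^8 = 6561.
Coefficient = 6435 · (-128) · 6561 = -5404164480.

-5404164480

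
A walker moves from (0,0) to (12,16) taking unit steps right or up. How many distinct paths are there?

30421755

Each path is a sequence of 28 steps with 12 rights: C(28,12) = 30421755.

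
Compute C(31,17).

C(31,17) = C(31,14) by symmetry.
C(31,14) = (31·30·29·28·27·26·25·24·23·22·21·20·19·18) / 14! = 23118159385601280000 / 87178291200 = 265182525.

265182525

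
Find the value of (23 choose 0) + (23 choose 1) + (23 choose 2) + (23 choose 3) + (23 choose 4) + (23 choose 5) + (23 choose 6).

145499

1 + 23 + 253 + 1771 + 8855 + 33649 + 100947 = 145499.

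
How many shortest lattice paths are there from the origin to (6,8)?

3003

Each path is a sequence of 14 steps with 6 rights: C(14,6) = 3003.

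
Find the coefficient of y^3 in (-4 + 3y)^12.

-1557135360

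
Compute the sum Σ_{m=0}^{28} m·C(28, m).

3758096384

Since m·C(28,m) = 28·C(27,m−1), the sum is 28·2^27 = 28·134217728 = 3758096384.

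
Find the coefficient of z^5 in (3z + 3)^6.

4374

The general term is C(6,j)·(3z)^j·(3)^(6-j); the z^5 term has j = 5.
C(6,5) = 6.
Coefficient = C(6,5) · 3^5 · 3^1 = 6 · 243 · 3 = 4374.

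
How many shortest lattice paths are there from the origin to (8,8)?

Each path is a sequence of 16 steps with 8 rights: C(16,8) = 12870.

12870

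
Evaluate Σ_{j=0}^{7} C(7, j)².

3432

By Vandermonde's identity, Σ C(7,j)² = C(14,7) = 3432.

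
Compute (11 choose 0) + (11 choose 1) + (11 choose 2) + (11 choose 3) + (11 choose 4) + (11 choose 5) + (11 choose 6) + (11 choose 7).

1816

1 + 11 + 55 + 165 + 330 + 462 + 462 + 330 = 1816.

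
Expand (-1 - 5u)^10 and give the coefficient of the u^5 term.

787500

The general term is C(10,j)·(-1)^j·(-5u)^(10-j); the u^5 term has j = 5.
C(10,5) = 252.
Coefficient = C(10,5) · (-1)^5 · (-5)^5 = 252 · (-1) · (-3125) = 787500.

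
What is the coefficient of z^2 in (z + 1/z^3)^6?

General term: C(6,j)·(z)^j·(1/z^3)^(6-j), with z-exponent 1j − 3(6−j) = 4j − 18.
Set 4j − 18 = 2: j = 5.
C(6,5) = 6; 1^5 = 1; 1^1 = 1.
Coefficient = 6 · 1 · 1 = 6.

6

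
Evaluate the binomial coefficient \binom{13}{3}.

286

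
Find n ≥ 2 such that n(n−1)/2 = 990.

45

n(n−1)/2 = 990 ⇒ n(n−1) = 1980. Since 45·44 = 1980, n = 45.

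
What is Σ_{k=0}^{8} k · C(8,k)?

Differentiating (1+x)^8 and setting x=1: Σ k·C(8,k) = 8·2^7 = 1024.

1024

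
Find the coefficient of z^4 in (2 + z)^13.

The general term is C(13,j)·(2)^j·(z)^(13-j); the z^4 term has j = 9.
C(13,9) = 715.
Coefficient = C(13,9) · 2^9 = 715 · 512 = 366080.

366080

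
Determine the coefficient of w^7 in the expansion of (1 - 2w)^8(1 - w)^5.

-41456

Coefficient of w^7 = Σ_{j} C(8,j)·(-2)^j·C(5,7-j)·(-1)^(7-j) for j from 2 to 7.
= (-112) + (-2240) + (-11200) + (-17920) + (-8960) + (-1024) = -41456.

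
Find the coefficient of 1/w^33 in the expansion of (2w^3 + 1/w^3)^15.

420

General term: C(15,j)·(2w^3)^j·(1/w^3)^(15-j), with w-exponent 3j − 3(15−j) = 6j − 45.
Set 6j − 45 = -33: j = 2.
C(15,2) = 105; 2^2 = 4; 1^13 = 1.
Coefficient = 105 · 4 · 1 = 420.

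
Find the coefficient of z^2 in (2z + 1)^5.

The general term is C(5,j)·(2z)^j·(1)^(5-j); the z^2 term has j = 2.
C(5,2) = 10.
Coefficient = C(5,2) · 2^2 = 10 · 4 = 40.

40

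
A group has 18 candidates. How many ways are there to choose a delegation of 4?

3060

This is C(18,4) = 3060.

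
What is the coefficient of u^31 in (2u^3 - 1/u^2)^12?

General term: C(12,j)·(2u^3)^j·(-1/u^2)^(12-j), with u-exponent 3j − 2(12−j) = 5j − 24.
Set 5j − 24 = 31: j = 11.
C(12,11) = 12; 2^11 = 2048; (-1)^1 = -1.
Coefficient = 12 · 2048 · (-1) = -24576.

-24576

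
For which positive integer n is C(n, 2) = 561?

34

n(n−1)/2 = 561 ⇒ n(n−1) = 1122. Since 34·33 = 1122, n = 34.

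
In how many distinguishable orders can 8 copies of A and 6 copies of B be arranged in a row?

Choose positions for the A's: C(14,8) = 3003.

3003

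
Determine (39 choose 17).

51021117810

C(39,17) = (39·38·37·36·35·34·33·32·31·30·29·28·27·26·25·24·23) / 17! = 18147570172421919989760000 / 355687428096000 = 51021117810.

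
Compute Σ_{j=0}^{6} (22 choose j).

110056

1 + 22 + 231 + 1540 + 7315 + 26334 + 74613 = 110056.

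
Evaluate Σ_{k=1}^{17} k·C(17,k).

Since k·C(17,k) = 17·C(16,k−1), the sum is 17·2^16 = 17·65536 = 1114112.

1114112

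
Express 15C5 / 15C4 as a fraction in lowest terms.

C(n,k+1)/C(n,k) = (n−k)/(k+1) = (15−4)/(4+1) = 11/5.

11/5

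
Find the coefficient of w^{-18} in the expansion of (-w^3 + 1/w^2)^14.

91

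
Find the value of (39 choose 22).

51021117810

C(39,22) = C(39,17) by symmetry.
C(39,17) = (39·38·37·36·35·34·33·32·31·30·29·28·27·26·25·24·23) / 17! = 18147570172421919989760000 / 355687428096000 = 51021117810.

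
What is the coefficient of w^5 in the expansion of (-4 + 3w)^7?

81648

The general term is C(7,j)·(-4)^j·(3w)^(7-j); the w^5 term has j = 2.
C(7,2) = 21.
Coefficient = C(7,2) · (-4)^2 · 3^5 = 21 · 16 · 243 = 81648.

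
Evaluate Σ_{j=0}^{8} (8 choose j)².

Σ C(8,j)² is the coefficient of x^8 in (1+x)^8(1+x)^8 = (1+x)^16, i.e. C(16,8) = 12870.

12870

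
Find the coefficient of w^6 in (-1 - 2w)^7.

-448

The general term is C(7,j)·(-1)^j·(-2w)^(7-j); the w^6 term has j = 1.
C(7,1) = 7.
Coefficient = C(7,1) · (-1)^1 · (-2)^6 = 7 · (-1) · 64 = -448.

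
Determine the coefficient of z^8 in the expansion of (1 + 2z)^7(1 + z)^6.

31092

Coefficient of z^8 = Σ_{j} C(7,j)·2^j·C(6,8-j)·1^(8-j) for j from 2 to 7.
= 84 + 1680 + 8400 + 13440 + 6720 + 768 = 31092.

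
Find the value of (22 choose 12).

646646

C(22,12) = C(22,10) by symmetry.
C(22,10) = (22·21·20·19·18·17·16·15·14·13) / 10! = 2346549004800 / 3628800 = 646646.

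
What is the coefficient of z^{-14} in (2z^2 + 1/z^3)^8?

General term: C(8,j)·(2z^2)^j·(1/z^3)^(8-j), with z-exponent 2j − 3(8−j) = 5j − 24.
Set 5j − 24 = -14: j = 2.
C(8,2) = 28; 2^2 = 4; 1^6 = 1.
Coefficient = 28 · 4 · 1 = 112.

112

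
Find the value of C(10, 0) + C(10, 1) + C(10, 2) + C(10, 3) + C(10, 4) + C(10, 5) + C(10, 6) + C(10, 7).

1 + 10 + 45 + 120 + 210 + 252 + 210 + 120 = 968.

968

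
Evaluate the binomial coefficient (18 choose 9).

48620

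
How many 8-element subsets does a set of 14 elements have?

3003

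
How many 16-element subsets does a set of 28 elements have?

30421755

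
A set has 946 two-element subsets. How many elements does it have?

44

n(n−1)/2 = 946 ⇒ n(n−1) = 1892. Since 44·43 = 1892, n = 44.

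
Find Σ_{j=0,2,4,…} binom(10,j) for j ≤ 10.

Half of (1+1)^10 + (1−1)^10 gives the even-index sum: 2^9 = 512.

512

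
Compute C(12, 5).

C(12,5) = (12·11·10·9·8) / 5! = 95040 / 120 = 792.

792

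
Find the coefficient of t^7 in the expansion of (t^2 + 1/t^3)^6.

6

General term: C(6,j)·(t^2)^j·(1/t^3)^(6-j), with t-exponent 2j − 3(6−j) = 5j − 18.
Set 5j − 18 = 7: j = 5.
C(6,5) = 6; 1^5 = 1; 1^1 = 1.
Coefficient = 6 · 1 · 1 = 6.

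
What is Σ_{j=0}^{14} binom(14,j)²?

40116600

By Vandermonde's identity, Σ C(14,j)² = C(28,14) = 40116600.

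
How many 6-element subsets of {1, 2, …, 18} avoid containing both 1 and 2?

16744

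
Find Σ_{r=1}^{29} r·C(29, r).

7784628224

Differentiating (1+x)^29 and setting x=1: Σ r·C(29,r) = 29·2^28 = 7784628224.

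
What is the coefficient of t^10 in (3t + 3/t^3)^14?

66961566

General term: C(14,j)·(3t)^j·(3/t^3)^(14-j), with t-exponent 1j − 3(14−j) = 4j − 42.
Set 4j − 42 = 10: j = 13.
C(14,13) = 14; 3^13 = 1594323; 3^1 = 3.
Coefficient = 14 · 1594323 · 3 = 66961566.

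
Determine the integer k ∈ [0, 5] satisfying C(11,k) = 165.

3

C(11,k) increases on 0 ≤ k ≤ 5. C(11,2) = 55 and C(11,3) = 165, so k = 3.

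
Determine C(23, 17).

100947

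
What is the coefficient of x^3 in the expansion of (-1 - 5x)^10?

The general term is C(10,j)·(-1)^j·(-5x)^(10-j); the x^3 term has j = 7.
C(10,7) = 120.
Coefficient = C(10,7) · (-1)^7 · (-5)^3 = 120 · (-1) · (-125) = 15000.

15000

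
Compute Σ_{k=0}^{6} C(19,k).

43796

1 + 19 + 171 + 969 + 3876 + 11628 + 27132 = 43796.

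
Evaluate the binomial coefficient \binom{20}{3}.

C(20,3) = (20·19·18) / 3! = 6840 / 6 = 1140.

1140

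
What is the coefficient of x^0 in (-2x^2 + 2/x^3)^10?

215040

General term: C(10,j)·(-2x^2)^j·(2/x^3)^(10-j), with x-exponent 2j − 3(10−j) = 5j − 30.
Set 5j − 30 = 0: j = 6.
C(10,6) = 210; (-2)^6 = 64; 2^4 = 16.
Coefficient = 210 · 64 · 16 = 215040.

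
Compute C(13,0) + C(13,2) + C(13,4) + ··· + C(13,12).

Even-k terms of row 13 sum to 2^12 = 4096.

4096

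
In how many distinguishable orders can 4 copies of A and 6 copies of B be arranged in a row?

210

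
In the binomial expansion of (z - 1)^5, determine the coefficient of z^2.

The general term is C(5,j)·(z)^j·(-1)^(5-j); the z^2 term has j = 2.
C(5,2) = 10.
Coefficient = C(5,2) · (-1)^3 = 10 · (-1) = -10.

-10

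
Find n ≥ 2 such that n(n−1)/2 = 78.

n(n−1)/2 = 78 ⇒ n(n−1) = 156. Since 13·12 = 156, n = 13.

13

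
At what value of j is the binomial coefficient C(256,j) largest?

128

C(256,j) is maximized at j = 256/2 = 128.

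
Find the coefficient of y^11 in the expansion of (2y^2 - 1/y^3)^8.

General term: C(8,j)·(2y^2)^j·(-1/y^3)^(8-j), with y-exponent 2j − 3(8−j) = 5j − 24.
Set 5j − 24 = 11: j = 7.
C(8,7) = 8; 2^7 = 128; (-1)^1 = -1.
Coefficient = 8 · 128 · (-1) = -1024.

-1024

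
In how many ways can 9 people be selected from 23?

817190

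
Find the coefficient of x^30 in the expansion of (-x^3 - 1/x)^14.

364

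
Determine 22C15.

C(22,15) = C(22,7) by symmetry.
C(22,7) = (22·21·20·19·18·17·16) / 7! = 859541760 / 5040 = 170544.

170544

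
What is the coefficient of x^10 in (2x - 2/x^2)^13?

General term: C(13,j)·(2x)^j·(-2/x^2)^(13-j), with x-exponent 1j − 2(13−j) = 3j − 26.
Set 3j − 26 = 10: j = 12.
C(13,12) = 13; 2^12 = 4096; (-2)^1 = -2.
Coefficient = 13 · 4096 · (-2) = -106496.

-106496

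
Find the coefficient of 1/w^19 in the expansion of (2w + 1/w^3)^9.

General term: C(9,j)·(2w)^j·(1/w^3)^(9-j), with w-exponent 1j − 3(9−j) = 4j − 27.
Set 4j − 27 = -19: j = 2.
C(9,2) = 36; 2^2 = 4; 1^7 = 1.
Coefficient = 36 · 4 · 1 = 144.

144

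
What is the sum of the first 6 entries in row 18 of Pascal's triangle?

1 + 18 + 153 + 816 + 3060 + 8568 = 12616.

12616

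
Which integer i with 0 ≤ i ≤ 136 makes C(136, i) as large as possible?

C(136,i) is maximized at i = 136/2 = 68.

68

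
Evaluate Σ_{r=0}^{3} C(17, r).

834

1 + 17 + 136 + 680 = 834.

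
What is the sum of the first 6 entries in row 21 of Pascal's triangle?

27896

1 + 21 + 210 + 1330 + 5985 + 20349 = 27896.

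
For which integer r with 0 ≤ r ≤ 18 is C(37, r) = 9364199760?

C(37,r) increases on 0 ≤ r ≤ 18. C(37,14) = 6107086800 and C(37,15) = 9364199760, so r = 15.

15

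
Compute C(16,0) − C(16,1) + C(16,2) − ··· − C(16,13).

-105

The partial alternating sum Σ_{k=0}^{13} (−1)^k C(16,k) = (−1)^13 C(15,13) = -105.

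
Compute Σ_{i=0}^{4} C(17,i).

3214

1 + 17 + 136 + 680 + 2380 = 3214.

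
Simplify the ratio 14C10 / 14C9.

1/2

C(n,k+1)/C(n,k) = (n−k)/(k+1) = (14−9)/(9+1) = 5/10 = 1/2.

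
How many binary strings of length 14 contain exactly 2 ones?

91

Choose the 2 positions: C(14,2) = 91.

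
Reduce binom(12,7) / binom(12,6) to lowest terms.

C(n,k+1)/C(n,k) = (n−k)/(k+1) = (12−6)/(6+1) = 6/7.

6/7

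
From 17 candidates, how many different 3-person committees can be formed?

680

This is C(17,3) = 680.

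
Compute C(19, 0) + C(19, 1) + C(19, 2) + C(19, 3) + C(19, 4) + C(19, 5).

1 + 19 + 171 + 969 + 3876 + 11628 = 16664.

16664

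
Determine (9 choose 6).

84

C(9,6) = C(9,3) by symmetry.
C(9,3) = (9·8·7) / 3! = 504 / 6 = 84.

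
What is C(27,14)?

20058300

C(27,14) = C(27,13) by symmetry.
C(27,13) = (27·26·25·24·23·22·21·20·19·18·17·16·15) / 13! = 124903451312640000 / 6227020800 = 20058300.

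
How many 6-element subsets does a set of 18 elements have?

18564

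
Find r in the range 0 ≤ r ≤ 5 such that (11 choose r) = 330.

4

C(11,r) increases on 0 ≤ r ≤ 5. C(11,3) = 165 and C(11,4) = 330, so r = 4.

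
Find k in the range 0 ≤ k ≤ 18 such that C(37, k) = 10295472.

7

C(37,k) increases on 0 ≤ k ≤ 18. C(37,6) = 2324784 and C(37,7) = 10295472, so k = 7.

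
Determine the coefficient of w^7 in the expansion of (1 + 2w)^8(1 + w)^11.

511402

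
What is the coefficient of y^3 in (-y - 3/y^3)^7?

-21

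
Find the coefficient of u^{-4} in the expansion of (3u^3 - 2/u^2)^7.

General term: C(7,j)·(3u^3)^j·(-2/u^2)^(7-j), with u-exponent 3j − 2(7−j) = 5j − 14.
Set 5j − 14 = -4: j = 2.
C(7,2) = 21; 3^2 = 9; (-2)^5 = -32.
Coefficient = 21 · 9 · (-32) = -6048.

-6048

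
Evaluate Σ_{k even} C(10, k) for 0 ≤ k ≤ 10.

Even-k terms of row 10 sum to 2^9 = 512.

512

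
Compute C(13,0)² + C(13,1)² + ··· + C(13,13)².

Σ C(13,r)² is the coefficient of x^13 in (1+x)^13(1+x)^13 = (1+x)^26, i.e. C(26,13) = 10400600.

10400600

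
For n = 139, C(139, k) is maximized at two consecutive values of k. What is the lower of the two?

69

For odd n = 139, C(139,k) peaks at k = (n−1)/2 and (n+1)/2; the lower is 69.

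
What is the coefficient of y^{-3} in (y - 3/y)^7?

General term: C(7,j)·(y)^j·(-3/y)^(7-j), with y-exponent 1j − 1(7−j) = 2j − 7.
Set 2j − 7 = -3: j = 2.
C(7,2) = 21; 1^2 = 1; (-3)^5 = -243.
Coefficient = 21 · 1 · (-243) = -5103.

-5103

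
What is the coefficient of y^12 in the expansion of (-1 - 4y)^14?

The general term is C(14,j)·(-1)^j·(-4y)^(14-j); the y^12 term has j = 2.
C(14,2) = 91.
Coefficient = C(14,2) · (-4)^12 = 91 · 16777216 = 1526726656.

1526726656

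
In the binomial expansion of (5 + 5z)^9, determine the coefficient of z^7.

The general term is C(9,j)·(5)^j·(5z)^(9-j); the z^7 term has j = 2.
C(9,2) = 36.
Coefficient = C(9,2) · 5^2 · 5^7 = 36 · 25 · 78125 = 70312500.

70312500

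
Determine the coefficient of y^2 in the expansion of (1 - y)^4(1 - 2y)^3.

42

Coefficient of y^2 = Σ_{j} C(4,j)·(-1)^j·C(3,2-j)·(-2)^(2-j) for j from 0 to 2.
= 12 + 24 + 6 = 42.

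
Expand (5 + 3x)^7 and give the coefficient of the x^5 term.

The general term is C(7,j)·(5)^j·(3x)^(7-j); the x^5 term has j = 2.
C(7,2) = 21.
Coefficient = C(7,2) · 5^2 · 3^5 = 21 · 25 · 243 = 127575.

127575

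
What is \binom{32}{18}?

471435600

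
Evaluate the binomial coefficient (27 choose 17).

C(27,17) = C(27,10) by symmetry.
C(27,10) = (27·26·25·24·23·22·21·20·19·18) / 10! = 30613591008000 / 3628800 = 8436285.

8436285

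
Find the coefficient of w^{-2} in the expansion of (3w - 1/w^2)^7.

General term: C(7,j)·(3w)^j·(-1/w^2)^(7-j), with w-exponent 1j − 2(7−j) = 3j − 14.
Set 3j − 14 = -2: j = 4.
C(7,4) = 35; 3^4 = 81; (-1)^3 = -1.
Coefficient = 35 · 81 · (-1) = -2835.

-2835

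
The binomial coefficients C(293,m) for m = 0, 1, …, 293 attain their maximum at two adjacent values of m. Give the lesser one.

146

For odd n = 293, C(293,m) peaks at m = (n−1)/2 and (n+1)/2; the lesser is 146.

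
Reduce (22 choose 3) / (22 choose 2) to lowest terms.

C(n,k+1)/C(n,k) = (n−k)/(k+1) = (22−2)/(2+1) = 20/3.

20/3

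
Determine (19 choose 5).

C(19,5) = (19·18·17·16·15) / 5! = 1395360 / 120 = 11628.

11628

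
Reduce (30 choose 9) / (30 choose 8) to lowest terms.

22/9

C(n,k+1)/C(n,k) = (n−k)/(k+1) = (30−8)/(8+1) = 22/9.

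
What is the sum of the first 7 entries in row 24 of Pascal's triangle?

190051

1 + 24 + 276 + 2024 + 10626 + 42504 + 134596 = 190051.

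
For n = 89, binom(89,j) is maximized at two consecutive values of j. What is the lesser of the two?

For odd n = 89, C(89,j) peaks at j = (n−1)/2 and (n+1)/2; the lesser is 44.

44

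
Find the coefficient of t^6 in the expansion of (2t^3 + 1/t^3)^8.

General term: C(8,j)·(2t^3)^j·(1/t^3)^(8-j), with t-exponent 3j − 3(8−j) = 6j − 24.
Set 6j − 24 = 6: j = 5.
C(8,5) = 56; 2^5 = 32; 1^3 = 1.
Coefficient = 56 · 32 · 1 = 1792.

1792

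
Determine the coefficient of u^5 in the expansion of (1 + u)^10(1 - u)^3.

Coefficient of u^5 = Σ_{j} C(10,j)·1^j·C(3,5-j)·(-1)^(5-j) for j from 2 to 5.
= (-45) + 360 + (-630) + 252 = -63.

-63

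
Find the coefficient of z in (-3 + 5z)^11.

The general term is C(11,j)·(-3)^j·(5z)^(11-j); the z^1 term has j = 10.
C(11,10) = 11.
Coefficient = C(11,10) · (-3)^10 · 5^1 = 11 · 59049 · 5 = 3247695.

3247695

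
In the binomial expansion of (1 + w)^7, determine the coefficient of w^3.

The general term is C(7,j)·(1)^j·(w)^(7-j); the w^3 term has j = 4.
C(7,4) = 35.
Coefficient = C(7,4) = 35.

35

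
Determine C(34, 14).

1391975640

C(34,14) = (34·33·32·31·30·29·28·27·26·25·24·23·22·21) / 14! = 121350057687226368000 / 87178291200 = 1391975640.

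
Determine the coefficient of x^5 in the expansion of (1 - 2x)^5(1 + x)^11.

210

Coefficient of x^5 = Σ_{j} C(5,j)·(-2)^j·C(11,5-j)·1^(5-j) for j from 0 to 5.
= 462 + (-3300) + 6600 + (-4400) + 880 + (-32) = 210.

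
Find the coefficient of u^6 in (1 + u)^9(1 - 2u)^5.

-264

Coefficient of u^6 = Σ_{j} C(9,j)·1^j·C(5,6-j)·(-2)^(6-j) for j from 1 to 6.
= (-288) + 2880 + (-6720) + 5040 + (-1260) + 84 = -264.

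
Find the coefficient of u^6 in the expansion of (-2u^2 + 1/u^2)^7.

General term: C(7,j)·(-2u^2)^j·(1/u^2)^(7-j), with u-exponent 2j − 2(7−j) = 4j − 14.
Set 4j − 14 = 6: j = 5.
C(7,5) = 21; (-2)^5 = -32; 1^2 = 1.
Coefficient = 21 · (-32) · 1 = -672.

-672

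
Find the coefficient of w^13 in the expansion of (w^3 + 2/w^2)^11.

5280

General term: C(11,j)·(w^3)^j·(2/w^2)^(11-j), with w-exponent 3j − 2(11−j) = 5j − 22.
Set 5j − 22 = 13: j = 7.
C(11,7) = 330; 1^7 = 1; 2^4 = 16.
Coefficient = 330 · 1 · 16 = 5280.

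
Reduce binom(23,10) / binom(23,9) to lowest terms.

7/5

C(n,k+1)/C(n,k) = (n−k)/(k+1) = (23−9)/(9+1) = 14/10 = 7/5.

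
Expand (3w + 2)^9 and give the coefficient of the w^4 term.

326592

The general term is C(9,j)·(3w)^j·(2)^(9-j); the w^4 term has j = 4.
C(9,4) = 126.
Coefficient = C(9,4) · 3^4 · 2^5 = 126 · 81 · 32 = 326592.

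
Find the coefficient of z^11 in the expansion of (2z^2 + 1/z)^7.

General term: C(7,j)·(2z^2)^j·(1/z)^(7-j), with z-exponent 2j − 1(7−j) = 3j − 7.
Set 3j − 7 = 11: j = 6.
C(7,6) = 7; 2^6 = 64; 1^1 = 1.
Coefficient = 7 · 64 · 1 = 448.

448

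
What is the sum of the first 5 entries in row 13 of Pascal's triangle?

1093

1 + 13 + 78 + 286 + 715 = 1093.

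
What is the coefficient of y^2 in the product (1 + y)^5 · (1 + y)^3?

28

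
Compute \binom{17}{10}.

19448

C(17,10) = C(17,7) by symmetry.
C(17,7) = (17·16·15·14·13·12·11) / 7! = 98017920 / 5040 = 19448.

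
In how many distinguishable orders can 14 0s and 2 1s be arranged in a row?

Choose positions for the 0s: C(16,14) = 120.

120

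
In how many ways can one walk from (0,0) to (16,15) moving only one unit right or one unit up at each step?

300540195

Each path is a sequence of 31 steps with 16 rights: C(31,16) = 300540195.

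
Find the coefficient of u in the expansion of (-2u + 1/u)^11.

29568

General term: C(11,j)·(-2u)^j·(1/u)^(11-j), with u-exponent 1j − 1(11−j) = 2j − 11.
Set 2j − 11 = 1: j = 6.
C(11,6) = 462; (-2)^6 = 64; 1^5 = 1.
Coefficient = 462 · 64 · 1 = 29568.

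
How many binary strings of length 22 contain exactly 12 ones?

646646

Choose the 12 positions: C(22,12) = 646646.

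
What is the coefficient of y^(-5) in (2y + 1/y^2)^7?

General term: C(7,j)·(2y)^j·(1/y^2)^(7-j), with y-exponent 1j − 2(7−j) = 3j − 14.
Set 3j − 14 = -5: j = 3.
C(7,3) = 35; 2^3 = 8; 1^4 = 1.
Coefficient = 35 · 8 · 1 = 280.

280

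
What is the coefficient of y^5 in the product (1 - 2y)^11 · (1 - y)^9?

-131202

Coefficient of y^5 = Σ_{j} C(11,j)·(-2)^j·C(9,5-j)·(-1)^(5-j) for j from 0 to 5.
= (-126) + (-2772) + (-18480) + (-47520) + (-47520) + (-14784) = -131202.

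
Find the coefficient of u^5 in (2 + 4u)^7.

86016

The general term is C(7,j)·(2)^j·(4u)^(7-j); the u^5 term has j = 2.
C(7,2) = 21.
Coefficient = C(7,2) · 2^2 · 4^5 = 21 · 4 · 1024 = 86016.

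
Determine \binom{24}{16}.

735471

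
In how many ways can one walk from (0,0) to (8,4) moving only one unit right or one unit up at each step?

495

Each path is a sequence of 12 steps with 8 rights: C(12,8) = 495.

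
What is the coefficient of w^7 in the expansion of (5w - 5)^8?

The general term is C(8,j)·(5w)^j·(-5)^(8-j); the w^7 term has j = 7.
C(8,7) = 8.
Coefficient = C(8,7) · 5^7 · (-5)^1 = 8 · 78125 · (-5) = -3125000.

-3125000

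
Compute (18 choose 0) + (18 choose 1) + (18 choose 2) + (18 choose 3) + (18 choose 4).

1 + 18 + 153 + 816 + 3060 = 4048.

4048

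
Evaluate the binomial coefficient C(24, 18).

C(24,18) = C(24,6) by symmetry.
C(24,6) = (24·23·22·21·20·19) / 6! = 96909120 / 720 = 134596.

134596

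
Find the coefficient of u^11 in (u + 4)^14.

23296

The general term is C(14,j)·(u)^j·(4)^(14-j); the u^11 term has j = 11.
C(14,11) = 364.
Coefficient = C(14,11) · 4^3 = 364 · 64 = 23296.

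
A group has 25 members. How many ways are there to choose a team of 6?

177100

This is C(25,6) = 177100.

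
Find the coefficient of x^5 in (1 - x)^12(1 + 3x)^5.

Coefficient of x^5 = Σ_{j} C(12,j)·(-1)^j·C(5,5-j)·3^(5-j) for j from 0 to 5.
= 243 + (-4860) + 17820 + (-19800) + 7425 + (-792) = 36.

36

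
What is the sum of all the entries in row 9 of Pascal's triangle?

512

The entries of row 9 sum to 2^9 = 512.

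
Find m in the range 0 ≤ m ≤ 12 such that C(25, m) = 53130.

5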